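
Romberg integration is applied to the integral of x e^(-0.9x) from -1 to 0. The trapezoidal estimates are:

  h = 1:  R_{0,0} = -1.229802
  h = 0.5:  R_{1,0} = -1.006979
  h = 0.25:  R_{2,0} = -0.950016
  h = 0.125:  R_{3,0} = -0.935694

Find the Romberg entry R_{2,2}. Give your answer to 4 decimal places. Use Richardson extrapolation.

Richardson extrapolation on the trapezoidal column (denominator 4−1=3):
R_{1,1} = (4·(-1.006979) − (-1.229802)) / 3 = -0.932705
R_{2,1} = -0.950016 + (-0.950016 − (-1.006979))/3 = -0.931028
R_{2,2} = -0.931028 + (-0.931028 − (-0.932705))/15 = -0.930916

-0.9309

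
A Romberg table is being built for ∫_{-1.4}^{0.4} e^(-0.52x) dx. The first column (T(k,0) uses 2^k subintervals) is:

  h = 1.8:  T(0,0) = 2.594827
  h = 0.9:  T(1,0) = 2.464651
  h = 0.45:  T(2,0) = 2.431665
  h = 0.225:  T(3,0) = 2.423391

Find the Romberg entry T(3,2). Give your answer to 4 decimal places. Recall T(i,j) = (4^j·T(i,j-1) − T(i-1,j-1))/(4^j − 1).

2.4206

Richardson extrapolation on the trapezoidal column (denominator 4−1=3):
T(2,1) = 2.431665 + (2.431665 − 2.464651)/3 = 2.420670
T(3,1) = 2.423391 + (2.423391 − 2.431665)/3 = 2.420633
T(3,2) = 2.420633 + (2.420633 − 2.420670)/15 = 2.420631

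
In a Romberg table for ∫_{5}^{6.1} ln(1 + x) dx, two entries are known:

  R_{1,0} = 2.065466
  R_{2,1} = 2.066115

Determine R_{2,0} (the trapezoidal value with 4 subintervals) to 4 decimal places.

From R_{2,1} = (4·R_{2,0} − R_{1,0})/3, solve for R_{2,0}:
4·R_{2,0} = 3·2.066115 + 2.065466 = 8.263811
R_{2,0} = 2.065953

2.0660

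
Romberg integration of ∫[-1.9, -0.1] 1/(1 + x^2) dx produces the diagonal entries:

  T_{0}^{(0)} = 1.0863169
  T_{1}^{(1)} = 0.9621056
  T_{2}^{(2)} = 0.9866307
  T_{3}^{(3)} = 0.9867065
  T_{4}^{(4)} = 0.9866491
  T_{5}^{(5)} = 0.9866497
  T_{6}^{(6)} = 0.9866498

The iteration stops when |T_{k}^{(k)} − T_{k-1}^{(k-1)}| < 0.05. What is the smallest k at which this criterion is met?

|T_{1}^{(1)} − T_{0}^{(0)}| = 0.1242113 ≥ 0.05
|T_{2}^{(2)} − T_{1}^{(1)}| = 0.0245251 < 0.05

k = 2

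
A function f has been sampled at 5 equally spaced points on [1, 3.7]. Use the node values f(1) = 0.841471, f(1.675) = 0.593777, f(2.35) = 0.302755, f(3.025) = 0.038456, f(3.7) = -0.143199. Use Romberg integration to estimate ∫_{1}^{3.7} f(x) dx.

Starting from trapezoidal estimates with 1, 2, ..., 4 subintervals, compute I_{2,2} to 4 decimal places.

I_{0,0} (trapezoid, 1 panel, h=2.7000): 0.942667
I_{1,0} (trapezoid, 2 panels, h=1.3500): 0.880053
I_{2,0} (trapezoid, 4 panels, h=0.6750): 0.866784
I_{1,1} = 0.880053 + (0.880053 − 0.942667)/3 = 0.859182
I_{2,1} = 0.866784 + (0.866784 − 0.880053)/3 = 0.862361
I_{2,2} = 0.862361 + (0.862361 − 0.859182)/15 = 0.862573

0.8626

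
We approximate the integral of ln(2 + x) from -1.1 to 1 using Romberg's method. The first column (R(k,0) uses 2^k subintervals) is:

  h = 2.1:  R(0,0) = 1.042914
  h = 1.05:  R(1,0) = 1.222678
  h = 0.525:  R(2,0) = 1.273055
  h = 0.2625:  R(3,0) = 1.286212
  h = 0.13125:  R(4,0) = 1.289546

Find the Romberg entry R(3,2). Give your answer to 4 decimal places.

R(2,1) = 1.273055 + (1.273055 − 1.222678)/3 = 1.289847
R(3,1) = (4·1.286212 − 1.273055) / 3 = 1.290598
R(3,2) = 1.290598 + (1.290598 − 1.289847)/15 = 1.290648

1.2906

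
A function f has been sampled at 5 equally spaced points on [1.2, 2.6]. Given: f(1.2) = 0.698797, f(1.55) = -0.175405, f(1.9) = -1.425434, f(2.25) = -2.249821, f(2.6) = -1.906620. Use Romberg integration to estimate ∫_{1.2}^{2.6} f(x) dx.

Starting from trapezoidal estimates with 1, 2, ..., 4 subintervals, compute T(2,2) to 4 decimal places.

-1.6048

T(0,0) (trapezoid, 1 panel, h=1.4000): -0.845476
T(1,0) (trapezoid, 2 panels, h=0.7000): -1.420542
T(2,0) (trapezoid, 4 panels, h=0.3500): -1.559100
T(1,1) = -1.420542 + (-1.420542 − (-0.845476))/3 = -1.612231
T(2,1) = -1.559100 + (-1.559100 − (-1.420542))/3 = -1.605286
T(2,2) = -1.605286 + (-1.605286 − (-1.612231))/15 = -1.604823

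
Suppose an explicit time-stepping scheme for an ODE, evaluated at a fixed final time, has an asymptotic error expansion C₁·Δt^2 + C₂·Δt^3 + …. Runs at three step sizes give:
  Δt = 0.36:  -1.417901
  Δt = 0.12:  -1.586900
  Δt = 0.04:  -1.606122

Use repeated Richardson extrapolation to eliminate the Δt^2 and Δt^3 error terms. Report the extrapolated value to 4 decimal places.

-1.6085

First eliminate the Δt^2 term (factor 3^2 = 9):
  B₁ = (9·(-1.586900) − (-1.417901))/8 = -1.608025
  B₂ = (9·(-1.606122) − (-1.586900))/8 = -1.608525
Then eliminate the Δt^3 term (factor 3^3 = 27):
  (27·(-1.608525) − (-1.608025))/26 = -1.608544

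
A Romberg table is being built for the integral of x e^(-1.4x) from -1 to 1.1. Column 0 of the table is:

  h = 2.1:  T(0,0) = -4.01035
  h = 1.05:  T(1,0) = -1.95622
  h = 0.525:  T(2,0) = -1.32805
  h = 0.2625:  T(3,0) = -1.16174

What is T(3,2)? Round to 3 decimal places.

-1.105

Richardson extrapolation on the trapezoidal column (denominator 4−1=3):
T(2,1) = -1.32805 + (-1.32805 − (-1.95622))/3 = -1.11866
T(3,1) = -1.16174 + (-1.16174 − (-1.32805))/3 = -1.10630
T(3,2) = (16·(-1.10630) − (-1.11866)) / 15 = -1.10548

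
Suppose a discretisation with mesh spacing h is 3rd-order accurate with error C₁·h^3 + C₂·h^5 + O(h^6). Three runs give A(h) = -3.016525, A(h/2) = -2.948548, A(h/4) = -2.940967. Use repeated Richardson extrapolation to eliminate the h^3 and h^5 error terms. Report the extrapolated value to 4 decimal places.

First eliminate the h^3 term (factor 2^3 = 8):
  B₁ = (8·(-2.948548) − (-3.016525))/7 = -2.938837
  B₂ = (8·(-2.940967) − (-2.948548))/7 = -2.939884
Then eliminate the h^5 term (factor 2^5 = 32):
  (32·(-2.939884) − (-2.938837))/31 = -2.939918

-2.9399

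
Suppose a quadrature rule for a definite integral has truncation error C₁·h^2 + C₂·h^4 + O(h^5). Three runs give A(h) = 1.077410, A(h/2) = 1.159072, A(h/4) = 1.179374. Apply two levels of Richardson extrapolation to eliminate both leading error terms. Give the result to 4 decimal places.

First eliminate the h^2 term (factor 2^2 = 4):
  B₁ = (4·1.159072 − 1.077410)/3 = 1.186293
  B₂ = (4·1.179374 − 1.159072)/3 = 1.186141
Then eliminate the h^4 term (factor 2^4 = 16):
  (16·1.186141 − 1.186293)/15 = 1.186131

1.1861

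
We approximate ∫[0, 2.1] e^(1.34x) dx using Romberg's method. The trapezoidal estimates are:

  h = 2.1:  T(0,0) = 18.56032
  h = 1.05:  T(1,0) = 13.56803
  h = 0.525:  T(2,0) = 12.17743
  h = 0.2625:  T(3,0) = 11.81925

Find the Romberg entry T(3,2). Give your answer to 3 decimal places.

11.699

Richardson extrapolation on the trapezoidal column (denominator 4−1=3):
T(2,1) = (4·12.17743 − 13.56803) / 3 = 11.71390
T(3,1) = (4·11.81925 − 12.17743) / 3 = 11.69986
T(3,2) = 11.69986 + (11.69986 − 11.71390)/15 = 11.69892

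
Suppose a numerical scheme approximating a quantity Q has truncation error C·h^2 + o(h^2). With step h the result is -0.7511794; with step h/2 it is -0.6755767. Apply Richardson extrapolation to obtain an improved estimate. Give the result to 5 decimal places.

-0.65038

Extrapolated value = (4·A(h/2) − A(h)) / (4 − 1)
= (4·(-0.6755767) − (-0.7511794)) / 3
= -1.9511274 / 3 = -0.6503758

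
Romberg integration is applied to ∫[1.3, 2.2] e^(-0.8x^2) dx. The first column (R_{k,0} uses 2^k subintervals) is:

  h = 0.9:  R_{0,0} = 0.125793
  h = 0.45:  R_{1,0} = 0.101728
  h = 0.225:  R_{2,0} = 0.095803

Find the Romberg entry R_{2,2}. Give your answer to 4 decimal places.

R_{1,1} = 0.101728 + (0.101728 − 0.125793)/3 = 0.093706
R_{2,1} = 0.095803 + (0.095803 − 0.101728)/3 = 0.093828
R_{2,2} = (16·0.093828 − 0.093706) / 15 = 0.093836

0.0938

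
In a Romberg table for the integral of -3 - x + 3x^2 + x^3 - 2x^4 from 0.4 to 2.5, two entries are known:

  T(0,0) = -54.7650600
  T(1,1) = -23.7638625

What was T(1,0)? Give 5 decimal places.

From T(1,1) = (4·T(1,0) − T(0,0))/3, solve for T(1,0):
4·T(1,0) = 3·(-23.7638625) + (-54.7650600) = -126.0566475
T(1,0) = -31.5141619

-31.51416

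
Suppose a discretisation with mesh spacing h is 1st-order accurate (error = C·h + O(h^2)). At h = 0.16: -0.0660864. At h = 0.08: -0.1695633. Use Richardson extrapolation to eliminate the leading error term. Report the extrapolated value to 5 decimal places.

The leading error scales as h; refining by a factor of 2 reduces it by 2^1 = 2.
Extrapolated value = (2·A(h/2) − A(h)) / (2 − 1)
= (2·(-0.1695633) − (-0.0660864)) / 1
= -0.2730402 / 1 = -0.2730402

-0.27304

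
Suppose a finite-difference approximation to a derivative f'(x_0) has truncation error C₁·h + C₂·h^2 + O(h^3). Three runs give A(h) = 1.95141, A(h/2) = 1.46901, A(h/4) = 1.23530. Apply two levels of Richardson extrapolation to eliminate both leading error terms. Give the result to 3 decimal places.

First eliminate the h term (factor 2^1 = 2):
  B₁ = (2·1.46901 − 1.95141)/1 = 0.98661
  B₂ = (2·1.23530 − 1.46901)/1 = 1.00159
Then eliminate the h^2 term (factor 2^2 = 4):
  (4·1.00159 − 0.98661)/3 = 1.00658

1.007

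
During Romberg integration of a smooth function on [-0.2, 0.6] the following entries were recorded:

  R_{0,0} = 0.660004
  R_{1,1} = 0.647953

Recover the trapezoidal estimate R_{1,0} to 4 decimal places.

From R_{1,1} = (4·R_{1,0} − R_{0,0})/3, solve for R_{1,0}:
4·R_{1,0} = 3·0.647953 + 0.660004 = 2.603863
R_{1,0} = 0.650966

0.6510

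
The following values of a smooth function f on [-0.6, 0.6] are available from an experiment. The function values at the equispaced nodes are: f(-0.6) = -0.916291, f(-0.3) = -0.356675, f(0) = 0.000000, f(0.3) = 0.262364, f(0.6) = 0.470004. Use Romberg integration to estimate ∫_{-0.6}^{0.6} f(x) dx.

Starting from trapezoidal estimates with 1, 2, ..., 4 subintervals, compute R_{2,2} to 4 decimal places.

R_{0,0} (trapezoid, 1 panel, h=1.2000): -0.267772
R_{1,0} (trapezoid, 2 panels, h=0.6000): -0.133886
R_{2,0} (trapezoid, 4 panels, h=0.3000): -0.095236
R_{1,1} = -0.133886 + (-0.133886 − (-0.267772))/3 = -0.089257
R_{2,1} = -0.095236 + (-0.095236 − (-0.133886))/3 = -0.082353
R_{2,2} = -0.082353 + (-0.082353 − (-0.089257))/15 = -0.081893

-0.0819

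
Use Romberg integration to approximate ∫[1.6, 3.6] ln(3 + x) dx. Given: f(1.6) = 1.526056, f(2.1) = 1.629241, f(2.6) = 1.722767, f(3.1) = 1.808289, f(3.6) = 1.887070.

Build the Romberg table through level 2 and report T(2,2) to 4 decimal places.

T(0,0) (trapezoid, 1 panel, h=2.0000): 3.413126
T(1,0) (trapezoid, 2 panels, h=1.0000): 3.429330
T(2,0) (trapezoid, 4 panels, h=0.5000): 3.433430
T(1,1) = 3.429330 + (3.429330 − 3.413126)/3 = 3.434731
T(2,1) = 3.433430 + (3.433430 − 3.429330)/3 = 3.434797
T(2,2) = 3.434797 + (3.434797 − 3.434731)/15 = 3.434801

3.4348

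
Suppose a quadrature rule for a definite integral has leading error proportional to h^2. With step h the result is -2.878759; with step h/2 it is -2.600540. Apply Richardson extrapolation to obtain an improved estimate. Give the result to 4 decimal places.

Extrapolated value = (4·A(h/2) − A(h)) / (4 − 1)
= (4·(-2.600540) − (-2.878759)) / 3
= -7.523401 / 3 = -2.507800

-2.5078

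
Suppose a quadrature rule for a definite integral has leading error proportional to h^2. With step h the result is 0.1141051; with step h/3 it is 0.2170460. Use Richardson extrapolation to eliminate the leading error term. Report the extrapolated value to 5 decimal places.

The leading error scales as h^2; refining by a factor of 3 reduces it by 3^2 = 9.
Extrapolated value = (9·A(h/3) − A(h)) / (9 − 1)
= (9·0.2170460 − 0.1141051) / 8
= 1.8393089 / 8 = 0.2299136

0.22991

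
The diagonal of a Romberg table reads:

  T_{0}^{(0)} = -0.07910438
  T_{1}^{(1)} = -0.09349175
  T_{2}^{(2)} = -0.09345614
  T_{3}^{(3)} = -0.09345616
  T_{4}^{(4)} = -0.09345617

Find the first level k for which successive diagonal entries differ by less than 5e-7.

k = 3

|T_{1}^{(1)} − T_{0}^{(0)}| = 0.01438737 ≥ 5e-7
|T_{2}^{(2)} − T_{1}^{(1)}| = 0.00003561 ≥ 5e-7
|T_{3}^{(3)} − T_{2}^{(2)}| = 0.00000002 < 5e-7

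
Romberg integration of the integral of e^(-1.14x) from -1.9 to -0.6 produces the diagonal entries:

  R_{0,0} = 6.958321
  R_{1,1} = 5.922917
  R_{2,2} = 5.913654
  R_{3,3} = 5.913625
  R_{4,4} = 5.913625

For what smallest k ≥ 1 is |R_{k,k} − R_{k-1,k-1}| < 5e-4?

k = 3

|R_{1,1} − R_{0,0}| = 1.035404 ≥ 5e-4
|R_{2,2} − R_{1,1}| = 0.009263 ≥ 5e-4
|R_{3,3} − R_{2,2}| = 0.000029 < 5e-4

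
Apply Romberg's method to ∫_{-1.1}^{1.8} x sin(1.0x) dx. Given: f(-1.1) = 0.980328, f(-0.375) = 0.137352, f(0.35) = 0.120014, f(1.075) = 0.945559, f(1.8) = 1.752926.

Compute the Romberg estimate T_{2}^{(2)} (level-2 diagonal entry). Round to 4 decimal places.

1.7795

T_{0}^{(0)} (trapezoid, 1 panel, h=2.9000): 3.963218
T_{1}^{(0)} (trapezoid, 2 panels, h=1.4500): 2.155629
T_{2}^{(0)} (trapezoid, 4 panels, h=0.7250): 1.862925
T_{1}^{(1)} = 2.155629 + (2.155629 − 3.963218)/3 = 1.553099
T_{2}^{(1)} = 1.862925 + (1.862925 − 2.155629)/3 = 1.765357
T_{2}^{(2)} = 1.765357 + (1.765357 − 1.553099)/15 = 1.779508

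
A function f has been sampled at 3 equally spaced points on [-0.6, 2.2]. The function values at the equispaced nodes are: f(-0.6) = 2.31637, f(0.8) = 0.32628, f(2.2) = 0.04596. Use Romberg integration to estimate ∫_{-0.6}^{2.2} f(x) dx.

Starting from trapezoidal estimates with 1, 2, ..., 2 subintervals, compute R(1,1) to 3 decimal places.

1.711

R(0,0) (trapezoid, 1 panel, h=2.8000): 3.30726
R(1,0) (trapezoid, 2 panels, h=1.4000): 2.11042
R(1,1) = 2.11042 + (2.11042 − 3.30726)/3 = 1.71147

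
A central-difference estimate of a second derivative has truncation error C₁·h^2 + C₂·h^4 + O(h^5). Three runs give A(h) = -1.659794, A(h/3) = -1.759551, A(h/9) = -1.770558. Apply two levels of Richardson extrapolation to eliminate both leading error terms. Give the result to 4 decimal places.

-1.7719

First eliminate the h^2 term (factor 3^2 = 9):
  B₁ = (9·(-1.759551) − (-1.659794))/8 = -1.772021
  B₂ = (9·(-1.770558) − (-1.759551))/8 = -1.771934
Then eliminate the h^4 term (factor 3^4 = 81):
  (81·(-1.771934) − (-1.772021))/80 = -1.771933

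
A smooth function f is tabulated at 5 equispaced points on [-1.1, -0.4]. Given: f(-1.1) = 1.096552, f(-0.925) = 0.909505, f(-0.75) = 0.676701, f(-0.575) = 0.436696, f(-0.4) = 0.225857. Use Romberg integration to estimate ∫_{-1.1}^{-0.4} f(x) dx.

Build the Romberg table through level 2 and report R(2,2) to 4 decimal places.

R(0,0) (trapezoid, 1 panel, h=0.7000): 0.462843
R(1,0) (trapezoid, 2 panels, h=0.3500): 0.468267
R(2,0) (trapezoid, 4 panels, h=0.1750): 0.469719
R(1,1) = 0.468267 + (0.468267 − 0.462843)/3 = 0.470075
R(2,1) = 0.469719 + (0.469719 − 0.468267)/3 = 0.470203
R(2,2) = 0.470203 + (0.470203 − 0.470075)/15 = 0.470212

0.4702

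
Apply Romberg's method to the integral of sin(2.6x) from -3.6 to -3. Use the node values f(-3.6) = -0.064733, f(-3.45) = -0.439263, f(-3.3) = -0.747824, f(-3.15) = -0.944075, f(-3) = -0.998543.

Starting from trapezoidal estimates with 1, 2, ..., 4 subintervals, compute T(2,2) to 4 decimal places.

T(0,0) (trapezoid, 1 panel, h=0.6000): -0.318983
T(1,0) (trapezoid, 2 panels, h=0.3000): -0.383839
T(2,0) (trapezoid, 4 panels, h=0.1500): -0.399420
T(1,1) = -0.383839 + (-0.383839 − (-0.318983))/3 = -0.405458
T(2,1) = -0.399420 + (-0.399420 − (-0.383839))/3 = -0.404614
T(2,2) = -0.404614 + (-0.404614 − (-0.405458))/15 = -0.404558

-0.4046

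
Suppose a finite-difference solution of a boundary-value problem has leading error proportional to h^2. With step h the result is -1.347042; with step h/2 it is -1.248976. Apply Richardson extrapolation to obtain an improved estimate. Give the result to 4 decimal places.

The leading error scales as h^2; refining by a factor of 2 reduces it by 2^2 = 4.
Extrapolated value = (4·A(h/2) − A(h)) / (4 − 1)
= (4·(-1.248976) − (-1.347042)) / 3
= -3.648862 / 3 = -1.216287

-1.2163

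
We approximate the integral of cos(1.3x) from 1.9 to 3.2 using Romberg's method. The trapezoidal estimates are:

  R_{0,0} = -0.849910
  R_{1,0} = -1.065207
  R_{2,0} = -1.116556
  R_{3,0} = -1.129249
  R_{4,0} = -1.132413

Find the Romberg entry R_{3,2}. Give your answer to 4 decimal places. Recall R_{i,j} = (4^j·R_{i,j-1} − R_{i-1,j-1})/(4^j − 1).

-1.1335

Richardson extrapolation on the trapezoidal column (denominator 4−1=3):
R_{2,1} = -1.116556 + (-1.116556 − (-1.065207))/3 = -1.133672
R_{3,1} = (4·(-1.129249) − (-1.116556)) / 3 = -1.133480
R_{3,2} = (16·(-1.133480) − (-1.133672)) / 15 = -1.133467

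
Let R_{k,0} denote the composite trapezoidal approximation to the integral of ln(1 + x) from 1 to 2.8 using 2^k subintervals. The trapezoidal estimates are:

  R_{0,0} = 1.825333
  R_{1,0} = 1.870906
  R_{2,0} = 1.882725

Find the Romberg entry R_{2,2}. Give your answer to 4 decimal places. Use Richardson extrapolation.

1.8867

Richardson extrapolation on the trapezoidal column (denominator 4−1=3):
R_{1,1} = 1.870906 + (1.870906 − 1.825333)/3 = 1.886097
R_{2,1} = 1.882725 + (1.882725 − 1.870906)/3 = 1.886665
R_{2,2} = 1.886665 + (1.886665 − 1.886097)/15 = 1.886703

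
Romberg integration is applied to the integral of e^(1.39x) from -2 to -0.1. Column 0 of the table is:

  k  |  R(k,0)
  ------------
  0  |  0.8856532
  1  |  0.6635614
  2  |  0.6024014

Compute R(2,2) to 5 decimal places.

0.58151

R(1,1) = 0.6635614 + (0.6635614 − 0.8856532)/3 = 0.5895308
R(2,1) = (4·0.6024014 − 0.6635614) / 3 = 0.5820147
R(2,2) = 0.5820147 + (0.5820147 − 0.5895308)/15 = 0.5815136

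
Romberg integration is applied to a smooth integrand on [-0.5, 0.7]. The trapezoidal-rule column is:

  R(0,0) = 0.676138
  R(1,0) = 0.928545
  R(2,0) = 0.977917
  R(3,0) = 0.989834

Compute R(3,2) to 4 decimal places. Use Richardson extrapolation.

0.9938

Richardson extrapolation on the trapezoidal column (denominator 4−1=3):
R(2,1) = 0.977917 + (0.977917 − 0.928545)/3 = 0.994374
R(3,1) = (4·0.989834 − 0.977917) / 3 = 0.993806
R(3,2) = (16·0.993806 − 0.994374) / 15 = 0.993768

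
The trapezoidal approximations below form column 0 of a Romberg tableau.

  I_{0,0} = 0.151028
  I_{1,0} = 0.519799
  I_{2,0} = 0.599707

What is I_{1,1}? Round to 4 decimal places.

Richardson extrapolation on the trapezoidal column (denominator 4−1=3):
I_{1,1} = (4·0.519799 − 0.151028) / 3 = 0.642723

0.6427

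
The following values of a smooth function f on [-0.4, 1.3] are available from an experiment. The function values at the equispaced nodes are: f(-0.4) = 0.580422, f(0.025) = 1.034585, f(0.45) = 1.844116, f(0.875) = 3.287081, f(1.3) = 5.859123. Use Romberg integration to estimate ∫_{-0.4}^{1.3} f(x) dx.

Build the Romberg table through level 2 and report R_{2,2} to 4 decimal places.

3.8817

R_{0,0} (trapezoid, 1 panel, h=1.7000): 5.473613
R_{1,0} (trapezoid, 2 panels, h=0.8500): 4.304305
R_{2,0} (trapezoid, 4 panels, h=0.4250): 3.988861
R_{1,1} = 4.304305 + (4.304305 − 5.473613)/3 = 3.914536
R_{2,1} = 3.988861 + (3.988861 − 4.304305)/3 = 3.883713
R_{2,2} = 3.883713 + (3.883713 − 3.914536)/15 = 3.881658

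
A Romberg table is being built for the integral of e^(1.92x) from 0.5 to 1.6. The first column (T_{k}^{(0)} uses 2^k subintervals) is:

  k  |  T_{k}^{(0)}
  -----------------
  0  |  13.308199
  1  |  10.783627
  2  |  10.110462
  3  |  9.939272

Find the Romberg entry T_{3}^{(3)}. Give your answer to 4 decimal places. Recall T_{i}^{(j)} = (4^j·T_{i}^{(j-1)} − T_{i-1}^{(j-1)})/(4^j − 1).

T_{1}^{(1)} = (4·10.783627 − 13.308199) / 3 = 9.942103
T_{2}^{(1)} = 10.110462 + (10.110462 − 10.783627)/3 = 9.886074
T_{3}^{(1)} = 9.939272 + (9.939272 − 10.110462)/3 = 9.882209
T_{2}^{(2)} = 9.886074 + (9.886074 − 9.942103)/15 = 9.882339
T_{3}^{(2)} = 9.882209 + (9.882209 − 9.886074)/15 = 9.881951
T_{3}^{(3)} = (64·9.881951 − 9.882339) / 63 = 9.881945

9.8819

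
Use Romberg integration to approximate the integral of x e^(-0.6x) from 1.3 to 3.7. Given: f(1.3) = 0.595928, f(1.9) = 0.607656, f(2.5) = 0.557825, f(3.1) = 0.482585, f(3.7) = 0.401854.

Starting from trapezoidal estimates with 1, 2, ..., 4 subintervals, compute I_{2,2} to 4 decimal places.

I_{0,0} (trapezoid, 1 panel, h=2.4000): 1.197338
I_{1,0} (trapezoid, 2 panels, h=1.2000): 1.268059
I_{2,0} (trapezoid, 4 panels, h=0.6000): 1.288174
I_{1,1} = 1.268059 + (1.268059 − 1.197338)/3 = 1.291633
I_{2,1} = 1.288174 + (1.288174 − 1.268059)/3 = 1.294879
I_{2,2} = 1.294879 + (1.294879 − 1.291633)/15 = 1.295095

1.2951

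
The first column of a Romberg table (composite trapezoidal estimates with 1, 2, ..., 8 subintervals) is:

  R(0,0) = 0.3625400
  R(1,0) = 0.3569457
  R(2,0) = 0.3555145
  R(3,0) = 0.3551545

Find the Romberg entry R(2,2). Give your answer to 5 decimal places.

0.35503

R(1,1) = 0.3569457 + (0.3569457 − 0.3625400)/3 = 0.3550809
R(2,1) = 0.3555145 + (0.3555145 − 0.3569457)/3 = 0.3550374
R(2,2) = (16·0.3550374 − 0.3550809) / 15 = 0.3550345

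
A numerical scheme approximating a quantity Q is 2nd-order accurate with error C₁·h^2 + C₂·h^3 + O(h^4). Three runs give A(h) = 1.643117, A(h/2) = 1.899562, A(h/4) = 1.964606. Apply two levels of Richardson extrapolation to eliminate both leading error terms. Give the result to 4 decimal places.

First eliminate the h^2 term (factor 2^2 = 4):
  B₁ = (4·1.899562 − 1.643117)/3 = 1.985044
  B₂ = (4·1.964606 − 1.899562)/3 = 1.986287
Then eliminate the h^3 term (factor 2^3 = 8):
  (8·1.986287 − 1.985044)/7 = 1.986465

1.9865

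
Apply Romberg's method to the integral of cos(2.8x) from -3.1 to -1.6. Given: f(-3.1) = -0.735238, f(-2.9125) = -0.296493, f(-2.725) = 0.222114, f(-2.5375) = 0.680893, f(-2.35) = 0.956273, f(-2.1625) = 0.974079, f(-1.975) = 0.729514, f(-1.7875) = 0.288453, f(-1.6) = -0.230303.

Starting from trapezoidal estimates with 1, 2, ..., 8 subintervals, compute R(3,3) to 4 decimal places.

0.5896

R(0,0) (trapezoid, 1 panel, h=1.5000): -0.724156
R(1,0) (trapezoid, 2 panels, h=0.7500): 0.355127
R(2,0) (trapezoid, 4 panels, h=0.3750): 0.534424
R(3,0) (trapezoid, 8 panels, h=0.1875): 0.576012
R(1,1) = 0.355127 + (0.355127 − (-0.724156))/3 = 0.714888
R(2,1) = 0.534424 + (0.534424 − 0.355127)/3 = 0.594190
R(3,1) = 0.576012 + (0.576012 − 0.534424)/3 = 0.589875
R(2,2) = 0.594190 + (0.594190 − 0.714888)/15 = 0.586143
R(3,2) = 0.589875 + (0.589875 − 0.594190)/15 = 0.589587
R(3,3) = 0.589587 + (0.589587 − 0.586143)/63 = 0.589642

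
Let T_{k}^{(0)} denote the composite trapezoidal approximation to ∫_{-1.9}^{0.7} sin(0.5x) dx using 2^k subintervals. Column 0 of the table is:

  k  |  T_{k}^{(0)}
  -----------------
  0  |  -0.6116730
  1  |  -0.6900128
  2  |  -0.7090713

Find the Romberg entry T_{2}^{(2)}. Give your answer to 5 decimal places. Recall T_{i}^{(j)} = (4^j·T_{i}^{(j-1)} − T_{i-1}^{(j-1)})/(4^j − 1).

Richardson extrapolation on the trapezoidal column (denominator 4−1=3):
T_{1}^{(1)} = -0.6900128 + (-0.6900128 − (-0.6116730))/3 = -0.7161261
T_{2}^{(1)} = -0.7090713 + (-0.7090713 − (-0.6900128))/3 = -0.7154241
T_{2}^{(2)} = (16·(-0.7154241) − (-0.7161261)) / 15 = -0.7153773
(Column j=1 coincides with Simpson's rule on the same nodes.)

-0.71538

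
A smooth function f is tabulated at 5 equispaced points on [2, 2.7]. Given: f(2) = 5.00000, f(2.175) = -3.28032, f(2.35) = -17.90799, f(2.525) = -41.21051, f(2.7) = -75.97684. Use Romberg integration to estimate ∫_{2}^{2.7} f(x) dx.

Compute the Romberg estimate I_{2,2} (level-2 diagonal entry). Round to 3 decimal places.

-16.609

I_{0,0} (trapezoid, 1 panel, h=0.7000): -24.84189
I_{1,0} (trapezoid, 2 panels, h=0.3500): -18.68874
I_{2,0} (trapezoid, 4 panels, h=0.1750): -17.13027
I_{1,1} = -18.68874 + (-18.68874 − (-24.84189))/3 = -16.63769
I_{2,1} = -17.13027 + (-17.13027 − (-18.68874))/3 = -16.61078
I_{2,2} = -16.61078 + (-16.61078 − (-16.63769))/15 = -16.60899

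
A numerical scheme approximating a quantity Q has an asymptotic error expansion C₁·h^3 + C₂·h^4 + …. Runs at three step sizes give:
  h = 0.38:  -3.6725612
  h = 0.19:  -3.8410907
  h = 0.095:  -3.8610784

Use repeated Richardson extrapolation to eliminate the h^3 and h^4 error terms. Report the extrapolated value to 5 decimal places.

-3.86385

First eliminate the h^3 term (factor 2^3 = 8):
  B₁ = (8·(-3.8410907) − (-3.6725612))/7 = -3.8651663
  B₂ = (8·(-3.8610784) − (-3.8410907))/7 = -3.8639338
Then eliminate the h^4 term (factor 2^4 = 16):
  (16·(-3.8639338) − (-3.8651663))/15 = -3.8638516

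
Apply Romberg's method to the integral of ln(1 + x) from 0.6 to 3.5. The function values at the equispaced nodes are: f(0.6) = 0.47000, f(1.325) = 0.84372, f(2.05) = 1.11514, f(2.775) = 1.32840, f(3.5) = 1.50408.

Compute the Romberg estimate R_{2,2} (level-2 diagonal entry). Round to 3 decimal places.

R_{0,0} (trapezoid, 1 panel, h=2.9000): 2.86242
R_{1,0} (trapezoid, 2 panels, h=1.4500): 3.04816
R_{2,0} (trapezoid, 4 panels, h=0.7250): 3.09887
R_{1,1} = 3.04816 + (3.04816 − 2.86242)/3 = 3.11007
R_{2,1} = 3.09887 + (3.09887 − 3.04816)/3 = 3.11577
R_{2,2} = 3.11577 + (3.11577 − 3.11007)/15 = 3.11615

3.116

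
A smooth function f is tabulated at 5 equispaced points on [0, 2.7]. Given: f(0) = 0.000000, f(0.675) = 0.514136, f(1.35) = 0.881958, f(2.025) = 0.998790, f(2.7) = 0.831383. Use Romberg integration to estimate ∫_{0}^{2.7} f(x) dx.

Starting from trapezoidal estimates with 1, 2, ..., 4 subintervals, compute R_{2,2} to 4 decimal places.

R_{0,0} (trapezoid, 1 panel, h=2.7000): 1.122367
R_{1,0} (trapezoid, 2 panels, h=1.3500): 1.751827
R_{2,0} (trapezoid, 4 panels, h=0.6750): 1.897138
R_{1,1} = 1.751827 + (1.751827 − 1.122367)/3 = 1.961647
R_{2,1} = 1.897138 + (1.897138 − 1.751827)/3 = 1.945575
R_{2,2} = 1.945575 + (1.945575 − 1.961647)/15 = 1.944504

1.9445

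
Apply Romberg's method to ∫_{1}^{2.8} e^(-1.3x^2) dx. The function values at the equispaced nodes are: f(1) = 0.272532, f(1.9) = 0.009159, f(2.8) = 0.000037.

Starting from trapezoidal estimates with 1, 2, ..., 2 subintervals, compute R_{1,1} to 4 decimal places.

0.0928

R_{0,0} (trapezoid, 1 panel, h=1.8000): 0.245312
R_{1,0} (trapezoid, 2 panels, h=0.9000): 0.130899
R_{1,1} = 0.130899 + (0.130899 − 0.245312)/3 = 0.092761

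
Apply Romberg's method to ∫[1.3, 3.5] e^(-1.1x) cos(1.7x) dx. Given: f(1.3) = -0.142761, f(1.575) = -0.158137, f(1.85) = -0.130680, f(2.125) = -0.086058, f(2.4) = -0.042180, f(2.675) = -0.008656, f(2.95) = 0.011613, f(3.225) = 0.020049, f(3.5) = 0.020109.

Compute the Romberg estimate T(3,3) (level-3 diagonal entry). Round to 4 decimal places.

T(0,0) (trapezoid, 1 panel, h=2.2000): -0.134917
T(1,0) (trapezoid, 2 panels, h=1.1000): -0.113857
T(2,0) (trapezoid, 4 panels, h=0.5500): -0.122415
T(3,0) (trapezoid, 8 panels, h=0.2750): -0.125228
T(1,1) = -0.113857 + (-0.113857 − (-0.134917))/3 = -0.106837
T(2,1) = -0.122415 + (-0.122415 − (-0.113857))/3 = -0.125268
T(3,1) = -0.125228 + (-0.125228 − (-0.122415))/3 = -0.126166
T(2,2) = -0.125268 + (-0.125268 − (-0.106837))/15 = -0.126497
T(3,2) = -0.126166 + (-0.126166 − (-0.125268))/15 = -0.126226
T(3,3) = -0.126226 + (-0.126226 − (-0.126497))/63 = -0.126222

-0.1262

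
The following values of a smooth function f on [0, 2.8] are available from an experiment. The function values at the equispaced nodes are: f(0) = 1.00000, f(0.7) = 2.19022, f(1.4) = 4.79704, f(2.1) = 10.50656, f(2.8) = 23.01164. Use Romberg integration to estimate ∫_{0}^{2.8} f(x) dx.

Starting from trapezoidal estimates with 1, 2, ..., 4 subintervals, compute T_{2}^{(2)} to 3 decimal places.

T_{0}^{(0)} (trapezoid, 1 panel, h=2.8000): 33.61630
T_{1}^{(0)} (trapezoid, 2 panels, h=1.4000): 23.52400
T_{2}^{(0)} (trapezoid, 4 panels, h=0.7000): 20.64975
T_{1}^{(1)} = 23.52400 + (23.52400 − 33.61630)/3 = 20.15990
T_{2}^{(1)} = 20.64975 + (20.64975 − 23.52400)/3 = 19.69167
T_{2}^{(2)} = 19.69167 + (19.69167 − 20.15990)/15 = 19.66045

19.660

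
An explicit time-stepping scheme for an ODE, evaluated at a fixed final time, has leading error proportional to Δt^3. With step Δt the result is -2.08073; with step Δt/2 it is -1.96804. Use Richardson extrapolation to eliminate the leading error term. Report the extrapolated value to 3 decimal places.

-1.952

Extrapolated value = (8·A(Δt/2) − A(Δt)) / (8 − 1)
= (8·(-1.96804) − (-2.08073)) / 7
= -13.66359 / 7 = -1.95194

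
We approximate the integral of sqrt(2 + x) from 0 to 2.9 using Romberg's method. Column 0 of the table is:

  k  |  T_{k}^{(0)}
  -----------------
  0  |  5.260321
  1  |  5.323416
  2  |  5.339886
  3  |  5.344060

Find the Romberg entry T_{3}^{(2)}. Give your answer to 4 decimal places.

Richardson extrapolation on the trapezoidal column (denominator 4−1=3):
T_{2}^{(1)} = (4·5.339886 − 5.323416) / 3 = 5.345376
T_{3}^{(1)} = 5.344060 + (5.344060 − 5.339886)/3 = 5.345451
T_{3}^{(2)} = 5.345451 + (5.345451 − 5.345376)/15 = 5.345456
(Column j=1 coincides with Simpson's rule on the same nodes.)

5.3455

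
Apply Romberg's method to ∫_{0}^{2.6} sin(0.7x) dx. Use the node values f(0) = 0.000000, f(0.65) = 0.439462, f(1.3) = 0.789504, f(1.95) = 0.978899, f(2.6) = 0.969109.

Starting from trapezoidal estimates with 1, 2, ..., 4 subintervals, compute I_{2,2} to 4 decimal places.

I_{0,0} (trapezoid, 1 panel, h=2.6000): 1.259842
I_{1,0} (trapezoid, 2 panels, h=1.3000): 1.656276
I_{2,0} (trapezoid, 4 panels, h=0.6500): 1.750073
I_{1,1} = 1.656276 + (1.656276 − 1.259842)/3 = 1.788421
I_{2,1} = 1.750073 + (1.750073 − 1.656276)/3 = 1.781339
I_{2,2} = 1.781339 + (1.781339 − 1.788421)/15 = 1.780867

1.7809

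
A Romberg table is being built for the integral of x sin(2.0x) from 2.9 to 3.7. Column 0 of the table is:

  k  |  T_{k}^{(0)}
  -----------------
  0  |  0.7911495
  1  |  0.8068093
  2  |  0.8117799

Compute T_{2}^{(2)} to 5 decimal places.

Richardson extrapolation on the trapezoidal column (denominator 4−1=3):
T_{1}^{(1)} = (4·0.8068093 − 0.7911495) / 3 = 0.8120292
T_{2}^{(1)} = 0.8117799 + (0.8117799 − 0.8068093)/3 = 0.8134368
T_{2}^{(2)} = (16·0.8134368 − 0.8120292) / 15 = 0.8135306
(Column j=1 coincides with Simpson's rule on the same nodes.)

0.81353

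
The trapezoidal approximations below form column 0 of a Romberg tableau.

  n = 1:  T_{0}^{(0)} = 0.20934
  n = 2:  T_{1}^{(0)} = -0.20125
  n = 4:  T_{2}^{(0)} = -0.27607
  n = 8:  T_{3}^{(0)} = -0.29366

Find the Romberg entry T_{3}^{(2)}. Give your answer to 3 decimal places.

T_{2}^{(1)} = -0.27607 + (-0.27607 − (-0.20125))/3 = -0.30101
T_{3}^{(1)} = (4·(-0.29366) − (-0.27607)) / 3 = -0.29952
T_{3}^{(2)} = -0.29952 + (-0.29952 − (-0.30101))/15 = -0.29942
(Column j=1 coincides with Simpson's rule on the same nodes.)

-0.299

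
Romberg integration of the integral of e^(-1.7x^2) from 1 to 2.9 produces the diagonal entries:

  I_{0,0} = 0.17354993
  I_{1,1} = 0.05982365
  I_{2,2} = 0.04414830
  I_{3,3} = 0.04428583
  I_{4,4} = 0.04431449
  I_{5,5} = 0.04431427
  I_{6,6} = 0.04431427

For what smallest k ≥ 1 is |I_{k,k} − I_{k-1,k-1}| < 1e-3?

k = 3

|I_{1,1} − I_{0,0}| = 0.11372628 ≥ 1e-3
|I_{2,2} − I_{1,1}| = 0.01567535 ≥ 1e-3
|I_{3,3} − I_{2,2}| = 0.00013753 < 1e-3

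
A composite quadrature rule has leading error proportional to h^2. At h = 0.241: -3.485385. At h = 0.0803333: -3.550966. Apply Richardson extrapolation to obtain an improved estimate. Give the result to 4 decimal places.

Extrapolated value = (9·A(h/3) − A(h)) / (9 − 1)
= (9·(-3.550966) − (-3.485385)) / 8
= -28.473309 / 8 = -3.559164

-3.5592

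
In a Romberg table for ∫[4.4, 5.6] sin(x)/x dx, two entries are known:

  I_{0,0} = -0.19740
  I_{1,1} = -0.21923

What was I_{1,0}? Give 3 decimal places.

-0.214

From I_{1,1} = (4·I_{1,0} − I_{0,0})/3, solve for I_{1,0}:
4·I_{1,0} = 3·(-0.21923) + (-0.19740) = -0.85509
I_{1,0} = -0.21377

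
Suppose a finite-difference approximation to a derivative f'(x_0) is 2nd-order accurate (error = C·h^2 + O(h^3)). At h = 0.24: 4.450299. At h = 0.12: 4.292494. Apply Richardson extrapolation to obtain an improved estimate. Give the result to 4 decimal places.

4.2399

Extrapolated value = (4·A(h/2) − A(h)) / (4 − 1)
= (4·4.292494 − 4.450299) / 3
= 12.719677 / 3 = 4.239892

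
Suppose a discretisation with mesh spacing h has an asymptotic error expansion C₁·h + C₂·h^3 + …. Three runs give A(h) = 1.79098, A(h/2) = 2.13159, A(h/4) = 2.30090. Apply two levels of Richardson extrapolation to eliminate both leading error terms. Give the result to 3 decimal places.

2.470

First eliminate the h term (factor 2^1 = 2):
  B₁ = (2·2.13159 − 1.79098)/1 = 2.47220
  B₂ = (2·2.30090 − 2.13159)/1 = 2.47021
Then eliminate the h^3 term (factor 2^3 = 8):
  (8·2.47021 − 2.47220)/7 = 2.46993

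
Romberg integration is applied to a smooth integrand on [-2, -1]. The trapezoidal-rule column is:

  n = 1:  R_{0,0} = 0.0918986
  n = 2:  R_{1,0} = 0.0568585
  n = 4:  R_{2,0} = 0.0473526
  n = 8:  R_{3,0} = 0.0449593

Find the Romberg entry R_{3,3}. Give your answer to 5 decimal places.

0.04416

R_{1,1} = 0.0568585 + (0.0568585 − 0.0918986)/3 = 0.0451785
R_{2,1} = 0.0473526 + (0.0473526 − 0.0568585)/3 = 0.0441840
R_{3,1} = 0.0449593 + (0.0449593 − 0.0473526)/3 = 0.0441615
R_{2,2} = (16·0.0441840 − 0.0451785) / 15 = 0.0441177
R_{3,2} = 0.0441615 + (0.0441615 − 0.0441840)/15 = 0.0441600
R_{3,3} = (64·0.0441600 − 0.0441177) / 63 = 0.0441607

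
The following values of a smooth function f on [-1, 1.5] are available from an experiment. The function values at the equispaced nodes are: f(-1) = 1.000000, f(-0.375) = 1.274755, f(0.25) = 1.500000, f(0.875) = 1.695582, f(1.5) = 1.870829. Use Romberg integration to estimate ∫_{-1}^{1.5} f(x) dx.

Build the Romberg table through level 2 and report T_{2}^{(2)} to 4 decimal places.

3.6985

T_{0}^{(0)} (trapezoid, 1 panel, h=2.5000): 3.588536
T_{1}^{(0)} (trapezoid, 2 panels, h=1.2500): 3.669268
T_{2}^{(0)} (trapezoid, 4 panels, h=0.6250): 3.691095
T_{1}^{(1)} = 3.669268 + (3.669268 − 3.588536)/3 = 3.696179
T_{2}^{(1)} = 3.691095 + (3.691095 − 3.669268)/3 = 3.698371
T_{2}^{(2)} = 3.698371 + (3.698371 − 3.696179)/15 = 3.698517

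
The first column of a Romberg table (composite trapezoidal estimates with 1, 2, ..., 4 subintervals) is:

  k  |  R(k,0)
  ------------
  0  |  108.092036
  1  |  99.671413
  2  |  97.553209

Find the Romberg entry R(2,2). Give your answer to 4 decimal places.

Richardson extrapolation on the trapezoidal column (denominator 4−1=3):
R(1,1) = (4·99.671413 − 108.092036) / 3 = 96.864539
R(2,1) = 97.553209 + (97.553209 − 99.671413)/3 = 96.847141
R(2,2) = (16·96.847141 − 96.864539) / 15 = 96.845981

96.8460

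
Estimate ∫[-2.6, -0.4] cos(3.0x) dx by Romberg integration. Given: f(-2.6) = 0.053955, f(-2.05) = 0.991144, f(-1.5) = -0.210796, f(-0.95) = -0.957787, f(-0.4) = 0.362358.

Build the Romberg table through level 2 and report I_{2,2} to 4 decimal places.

0.0355

I_{0,0} (trapezoid, 1 panel, h=2.2000): 0.457944
I_{1,0} (trapezoid, 2 panels, h=1.1000): -0.002903
I_{2,0} (trapezoid, 4 panels, h=0.5500): 0.016895
I_{1,1} = -0.002903 + (-0.002903 − 0.457944)/3 = -0.156519
I_{2,1} = 0.016895 + (0.016895 − (-0.002903))/3 = 0.023494
I_{2,2} = 0.023494 + (0.023494 − (-0.156519))/15 = 0.035495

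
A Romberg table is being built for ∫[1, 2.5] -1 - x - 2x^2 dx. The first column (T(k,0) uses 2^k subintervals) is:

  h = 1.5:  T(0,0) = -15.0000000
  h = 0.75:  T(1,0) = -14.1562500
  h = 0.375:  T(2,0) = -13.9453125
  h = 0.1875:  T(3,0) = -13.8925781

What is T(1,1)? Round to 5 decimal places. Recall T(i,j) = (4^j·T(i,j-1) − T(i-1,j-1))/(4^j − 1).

T(1,1) = -14.1562500 + (-14.1562500 − (-15.0000000))/3 = -13.8750000

-13.87500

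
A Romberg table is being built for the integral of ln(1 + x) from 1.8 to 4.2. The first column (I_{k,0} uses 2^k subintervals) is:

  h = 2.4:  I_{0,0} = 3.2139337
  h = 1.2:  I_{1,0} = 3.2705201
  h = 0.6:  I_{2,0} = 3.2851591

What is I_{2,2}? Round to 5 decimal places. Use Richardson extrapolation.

3.29008

I_{1,1} = (4·3.2705201 − 3.2139337) / 3 = 3.2893822
I_{2,1} = (4·3.2851591 − 3.2705201) / 3 = 3.2900388
I_{2,2} = 3.2900388 + (3.2900388 − 3.2893822)/15 = 3.2900826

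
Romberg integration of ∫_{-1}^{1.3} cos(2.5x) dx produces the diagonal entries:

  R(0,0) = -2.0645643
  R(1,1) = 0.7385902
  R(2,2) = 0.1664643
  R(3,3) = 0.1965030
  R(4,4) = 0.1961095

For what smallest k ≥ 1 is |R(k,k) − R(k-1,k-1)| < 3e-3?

k = 4

|R(1,1) − R(0,0)| = 2.8031545 ≥ 3e-3
|R(2,2) − R(1,1)| = 0.5721259 ≥ 3e-3
|R(3,3) − R(2,2)| = 0.0300387 ≥ 3e-3
|R(4,4) − R(3,3)| = 0.0003935 < 3e-3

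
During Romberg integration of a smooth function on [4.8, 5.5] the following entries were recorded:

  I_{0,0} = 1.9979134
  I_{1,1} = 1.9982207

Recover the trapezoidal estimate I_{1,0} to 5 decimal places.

1.99814

From I_{1,1} = (4·I_{1,0} − I_{0,0})/3, solve for I_{1,0}:
4·I_{1,0} = 3·1.9982207 + 1.9979134 = 7.9925755
I_{1,0} = 1.9981439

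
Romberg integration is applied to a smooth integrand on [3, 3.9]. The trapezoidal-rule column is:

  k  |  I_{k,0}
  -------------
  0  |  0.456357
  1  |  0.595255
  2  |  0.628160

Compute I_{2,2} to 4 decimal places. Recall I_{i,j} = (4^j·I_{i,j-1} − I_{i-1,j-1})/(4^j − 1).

I_{1,1} = 0.595255 + (0.595255 − 0.456357)/3 = 0.641554
I_{2,1} = (4·0.628160 − 0.595255) / 3 = 0.639128
I_{2,2} = (16·0.639128 − 0.641554) / 15 = 0.638966

0.6390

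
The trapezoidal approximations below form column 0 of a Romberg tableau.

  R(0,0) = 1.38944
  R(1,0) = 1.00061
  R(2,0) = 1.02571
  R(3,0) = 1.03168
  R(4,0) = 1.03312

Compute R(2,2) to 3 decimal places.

R(1,1) = (4·1.00061 − 1.38944) / 3 = 0.87100
R(2,1) = (4·1.02571 − 1.00061) / 3 = 1.03408
R(2,2) = (16·1.03408 − 0.87100) / 15 = 1.04495
(Column j=1 coincides with Simpson's rule on the same nodes.)

1.045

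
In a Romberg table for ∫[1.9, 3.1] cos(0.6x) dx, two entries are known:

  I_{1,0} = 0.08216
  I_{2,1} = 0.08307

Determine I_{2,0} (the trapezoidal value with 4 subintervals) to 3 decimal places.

0.083

From I_{2,1} = (4·I_{2,0} − I_{1,0})/3, solve for I_{2,0}:
4·I_{2,0} = 3·0.08307 + 0.08216 = 0.33137
I_{2,0} = 0.08284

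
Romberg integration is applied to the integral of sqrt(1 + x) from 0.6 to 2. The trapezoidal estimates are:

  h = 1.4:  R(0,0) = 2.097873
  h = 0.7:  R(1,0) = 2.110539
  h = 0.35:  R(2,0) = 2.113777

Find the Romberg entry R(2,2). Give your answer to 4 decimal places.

Richardson extrapolation on the trapezoidal column (denominator 4−1=3):
R(1,1) = (4·2.110539 − 2.097873) / 3 = 2.114761
R(2,1) = (4·2.113777 − 2.110539) / 3 = 2.114856
R(2,2) = 2.114856 + (2.114856 − 2.114761)/15 = 2.114862

2.1149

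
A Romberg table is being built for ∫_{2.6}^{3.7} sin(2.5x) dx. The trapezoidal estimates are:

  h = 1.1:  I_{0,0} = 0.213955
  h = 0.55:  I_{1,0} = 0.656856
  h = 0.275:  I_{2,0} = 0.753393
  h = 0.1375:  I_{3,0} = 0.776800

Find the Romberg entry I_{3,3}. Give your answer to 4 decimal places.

I_{1,1} = 0.656856 + (0.656856 − 0.213955)/3 = 0.804490
I_{2,1} = (4·0.753393 − 0.656856) / 3 = 0.785572
I_{3,1} = (4·0.776800 − 0.753393) / 3 = 0.784602
I_{2,2} = 0.785572 + (0.785572 − 0.804490)/15 = 0.784311
I_{3,2} = 0.784602 + (0.784602 − 0.785572)/15 = 0.784537
I_{3,3} = (64·0.784537 − 0.784311) / 63 = 0.784541

0.7845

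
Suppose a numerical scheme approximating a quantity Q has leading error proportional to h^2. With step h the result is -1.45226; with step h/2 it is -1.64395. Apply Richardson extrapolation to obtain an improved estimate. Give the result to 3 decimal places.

-1.708

The leading error scales as h^2; refining by a factor of 2 reduces it by 2^2 = 4.
Extrapolated value = (4·A(h/2) − A(h)) / (4 − 1)
= (4·(-1.64395) − (-1.45226)) / 3
= -5.12354 / 3 = -1.70785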